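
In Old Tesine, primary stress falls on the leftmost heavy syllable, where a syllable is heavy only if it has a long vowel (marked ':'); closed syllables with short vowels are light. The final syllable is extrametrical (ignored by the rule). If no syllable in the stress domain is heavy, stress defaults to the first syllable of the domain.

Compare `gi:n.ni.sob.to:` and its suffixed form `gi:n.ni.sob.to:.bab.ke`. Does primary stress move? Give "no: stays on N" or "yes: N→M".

Base `gi:n.ni.sob.to:` (4 syllables):
  The final syllable (4, to:) is extrametrical; the stress domain is syllables 1–3.
  Weights: 1 gi:n H, 2 ni L, 3 sob L.
  Heavy syllables in the domain: 1. The leftmost is syllable 1 (gi:n).
  → primary stress on syllable 1.
Suffixed `gi:n.ni.sob.to:.bab.ke` (6 syllables):
  The final syllable (6, ke) is extrametrical; the stress domain is syllables 1–5.
  Weights: 1 gi:n H, 2 ni L, 3 sob L, 4 to: H, 5 bab L.
  Heavy syllables in the domain: 1, 4. The leftmost is syllable 1 (gi:n).
  → primary stress on syllable 1.

no: stays on 1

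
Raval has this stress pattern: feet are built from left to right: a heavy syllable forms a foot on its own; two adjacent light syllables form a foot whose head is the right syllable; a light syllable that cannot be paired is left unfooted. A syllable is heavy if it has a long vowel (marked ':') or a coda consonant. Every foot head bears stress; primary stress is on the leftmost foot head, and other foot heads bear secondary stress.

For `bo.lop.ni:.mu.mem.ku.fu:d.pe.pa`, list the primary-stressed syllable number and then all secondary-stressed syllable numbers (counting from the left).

Weights: 1 bo L, 2 lop H, 3 ni: H, 4 mu L, 5 mem H, 6 ku L, 7 fu:d H, 8 pe L, 9 pa L.
Parse left to right (heavy = foot alone; LL = one foot; stranded L unfooted): bo (ˈlop) (ˈni:) mu (ˈmem) ku (ˈfu:d) (pe.ˈpa).
Foot heads: 2, 3, 5, 7, 9.
Primary stress on the leftmost head = syllable 2.
Secondary stress on 3, 5, 7, 9: bo.ˈlop.ˌni:.mu.ˌmem.ku.ˌfu:d.pe.ˌpa.

primary 2, secondary 3, 5, 7, 9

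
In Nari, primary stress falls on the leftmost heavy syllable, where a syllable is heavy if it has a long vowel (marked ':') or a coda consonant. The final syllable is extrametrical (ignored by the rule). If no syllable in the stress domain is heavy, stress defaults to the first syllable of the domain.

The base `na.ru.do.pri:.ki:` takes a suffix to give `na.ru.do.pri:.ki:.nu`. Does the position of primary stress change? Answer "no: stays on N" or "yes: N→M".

Base `na.ru.do.pri:.ki:` (5 syllables):
  The final syllable (5, ki:) is extrametrical; the stress domain is syllables 1–4.
  Weights: 1 na L, 2 ru L, 3 do L, 4 pri: H.
  Heavy syllables in the domain: 4. The leftmost is syllable 4 (pri:).
  → primary stress on syllable 4.
Suffixed `na.ru.do.pri:.ki:.nu` (6 syllables):
  The final syllable (6, nu) is extrametrical; the stress domain is syllables 1–5.
  Weights: 1 na L, 2 ru L, 3 do L, 4 pri: H, 5 ki: H.
  Heavy syllables in the domain: 4, 5. The leftmost is syllable 4 (pri:).
  → primary stress on syllable 4.

no: stays on 4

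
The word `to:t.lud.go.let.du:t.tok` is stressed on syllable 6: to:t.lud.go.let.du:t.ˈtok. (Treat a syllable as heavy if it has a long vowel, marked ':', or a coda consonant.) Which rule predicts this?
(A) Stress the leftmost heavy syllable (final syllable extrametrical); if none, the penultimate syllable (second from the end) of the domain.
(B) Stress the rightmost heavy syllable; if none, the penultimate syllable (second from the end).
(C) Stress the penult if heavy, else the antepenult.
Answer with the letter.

B

Rule A → syllable 1 (observed: 6).
Rule B → syllable 6 ✓.
Rule C → syllable 5 (observed: 6).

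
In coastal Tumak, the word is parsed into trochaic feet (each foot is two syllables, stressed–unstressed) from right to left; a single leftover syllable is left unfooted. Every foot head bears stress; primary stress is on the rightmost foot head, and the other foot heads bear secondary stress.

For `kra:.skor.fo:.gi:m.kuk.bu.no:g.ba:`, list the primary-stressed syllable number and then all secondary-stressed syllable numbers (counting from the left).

primary 7, secondary 1, 3, 5

Parse right to left into trochaic (ˈσσ) feet: (ˈkra:.skor) (ˈfo:.gi:m) (ˈkuk.bu) (ˈno:g.ba:).
Foot heads (stressed positions): 1, 3, 5, 7.
End Rule Rightmost: primary stress on the rightmost head = syllable 7.
Secondary stress on 1, 3, 5: ˌkra:.skor.ˌfo:.gi:m.ˌkuk.bu.ˈno:g.ba:.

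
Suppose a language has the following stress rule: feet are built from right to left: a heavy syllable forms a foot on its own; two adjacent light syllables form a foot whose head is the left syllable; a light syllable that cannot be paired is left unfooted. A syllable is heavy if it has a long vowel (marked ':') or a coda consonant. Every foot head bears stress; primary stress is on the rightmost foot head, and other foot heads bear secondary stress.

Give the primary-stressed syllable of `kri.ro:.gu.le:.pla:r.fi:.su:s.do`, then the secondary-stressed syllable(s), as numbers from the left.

primary 7, secondary 2, 4, 5, 6

Weights: 1 kri L, 2 ro: H, 3 gu L, 4 le: H, 5 pla:r H, 6 fi: H, 7 su:s H, 8 do L.
Parse right to left (heavy = foot alone; LL = one foot; stranded L unfooted): kri (ˈro:) gu (ˈle:) (ˈpla:r) (ˈfi:) (ˈsu:s) do.
Foot heads: 2, 4, 5, 6, 7.
Primary stress on the rightmost head = syllable 7.
Secondary stress on 2, 4, 5, 6: kri.ˌro:.gu.ˌle:.ˌpla:r.ˌfi:.ˈsu:s.do.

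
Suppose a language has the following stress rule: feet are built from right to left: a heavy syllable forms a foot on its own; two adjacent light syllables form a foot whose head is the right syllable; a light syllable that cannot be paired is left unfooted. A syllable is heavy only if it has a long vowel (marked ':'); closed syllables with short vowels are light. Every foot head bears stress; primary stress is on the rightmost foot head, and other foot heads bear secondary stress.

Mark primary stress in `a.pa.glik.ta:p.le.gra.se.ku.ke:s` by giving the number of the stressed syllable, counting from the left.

Weights: 1 a L, 2 pa L, 3 glik L, 4 ta:p H, 5 le L, 6 gra L, 7 se L, 8 ku L, 9 ke:s H.
Parse right to left (heavy = foot alone; LL = one foot; stranded L unfooted): a (pa.ˈglik) (ˈta:p) (le.ˈgra) (se.ˈku) (ˈke:s).
Foot heads: 3, 4, 6, 8, 9.
Primary stress on the rightmost head = syllable 9.
Primary stress: syllable 9 → a.pa.glik.ta:p.le.gra.se.ku.ˈke:s.

9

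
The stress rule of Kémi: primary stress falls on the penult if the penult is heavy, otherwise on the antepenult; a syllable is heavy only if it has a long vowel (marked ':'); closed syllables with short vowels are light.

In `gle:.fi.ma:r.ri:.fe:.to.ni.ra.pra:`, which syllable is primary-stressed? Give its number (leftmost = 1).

7

Weights: 7 ni L, 8 ra L, 9 pra: H.
The penult (syllable 8, ra) is light, so stress falls on the antepenult (syllable 7, ni).
Primary stress: syllable 7 → gle:.fi.ma:r.ri:.fe:.to.ˈni.ra.pra:.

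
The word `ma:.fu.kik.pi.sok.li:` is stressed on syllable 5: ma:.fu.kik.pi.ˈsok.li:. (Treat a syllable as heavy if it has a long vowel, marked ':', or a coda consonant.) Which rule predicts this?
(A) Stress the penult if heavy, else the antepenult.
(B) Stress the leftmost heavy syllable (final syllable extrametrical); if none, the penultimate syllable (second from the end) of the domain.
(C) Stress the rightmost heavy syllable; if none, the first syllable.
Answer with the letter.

A

Rule A → syllable 5 ✓.
Rule B → syllable 1 (observed: 5).
Rule C → syllable 6 (observed: 5).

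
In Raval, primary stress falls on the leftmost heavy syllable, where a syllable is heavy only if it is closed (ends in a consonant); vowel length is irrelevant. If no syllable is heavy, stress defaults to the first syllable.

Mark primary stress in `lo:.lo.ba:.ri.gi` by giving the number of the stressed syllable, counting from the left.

1

Weights: 1 lo: L, 2 lo L, 3 ba: L, 4 ri L, 5 gi L.
No heavy syllable in the domain; default to the first syllable = syllable 1.
Primary stress: syllable 1 → ˈlo:.lo.ba:.ri.gi.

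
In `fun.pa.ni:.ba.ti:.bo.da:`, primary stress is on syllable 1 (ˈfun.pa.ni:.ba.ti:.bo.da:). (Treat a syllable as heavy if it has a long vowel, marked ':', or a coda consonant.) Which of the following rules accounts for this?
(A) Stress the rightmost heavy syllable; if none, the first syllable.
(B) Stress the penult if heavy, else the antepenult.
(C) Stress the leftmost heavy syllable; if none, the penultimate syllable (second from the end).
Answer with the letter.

C

Rule A → syllable 7 (observed: 1).
Rule B → syllable 5 (observed: 1).
Rule C → syllable 1 ✓.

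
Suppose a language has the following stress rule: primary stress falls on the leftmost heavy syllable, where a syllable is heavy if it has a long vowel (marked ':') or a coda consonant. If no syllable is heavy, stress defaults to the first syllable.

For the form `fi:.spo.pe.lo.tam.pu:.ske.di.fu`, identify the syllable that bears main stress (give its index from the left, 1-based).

1

Weights: 1 fi: H, 2 spo L, 3 pe L, 4 lo L, 5 tam H, 6 pu: H, 7 ske L, 8 di L, 9 fu L.
Heavy syllables in the domain: 1, 5, 6. The leftmost is syllable 1 (fi:).
Primary stress: syllable 1 → ˈfi:.spo.pe.lo.tam.pu:.ske.di.fu.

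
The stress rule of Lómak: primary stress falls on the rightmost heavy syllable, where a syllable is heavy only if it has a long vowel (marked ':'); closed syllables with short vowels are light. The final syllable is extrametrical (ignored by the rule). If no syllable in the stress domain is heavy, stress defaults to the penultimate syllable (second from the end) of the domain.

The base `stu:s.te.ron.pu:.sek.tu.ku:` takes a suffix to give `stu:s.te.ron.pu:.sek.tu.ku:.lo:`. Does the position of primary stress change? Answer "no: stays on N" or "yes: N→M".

yes: 4→7

Base `stu:s.te.ron.pu:.sek.tu.ku:` (7 syllables):
  The final syllable (7, ku:) is extrametrical; the stress domain is syllables 1–6.
  Weights: 1 stu:s H, 2 te L, 3 ron L, 4 pu: H, 5 sek L, 6 tu L.
  Heavy syllables in the domain: 1, 4. The rightmost is syllable 4 (pu:).
  → primary stress on syllable 4.
Suffixed `stu:s.te.ron.pu:.sek.tu.ku:.lo:` (8 syllables):
  The final syllable (8, lo:) is extrametrical; the stress domain is syllables 1–7.
  Weights: 1 stu:s H, 2 te L, 3 ron L, 4 pu: H, 5 sek L, 6 tu L, 7 ku: H.
  Heavy syllables in the domain: 1, 4, 7. The rightmost is syllable 7 (ku:).
  → primary stress on syllable 7.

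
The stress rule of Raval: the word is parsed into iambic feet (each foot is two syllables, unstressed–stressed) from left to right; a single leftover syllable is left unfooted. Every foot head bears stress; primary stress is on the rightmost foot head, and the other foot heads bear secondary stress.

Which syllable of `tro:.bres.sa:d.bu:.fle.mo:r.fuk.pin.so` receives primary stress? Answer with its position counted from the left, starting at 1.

8

Parse left to right into iambic (σˈσ) feet: (tro:.ˈbres) (sa:d.ˈbu:) (fle.ˈmo:r) (fuk.ˈpin) so. Syllable 9 is left unfooted.
Foot heads (stressed positions): 2, 4, 6, 8.
End Rule Rightmost: primary stress on the rightmost head = syllable 8.
Primary stress: syllable 8 → tro:.bres.sa:d.bu:.fle.mo:r.fuk.ˈpin.so.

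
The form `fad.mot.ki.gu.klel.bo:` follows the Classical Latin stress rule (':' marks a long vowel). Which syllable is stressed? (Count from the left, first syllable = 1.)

Classical Latin: stress the penult if heavy (long vowel or closed), else the antepenult.
Weights: 4 gu L, 5 klel H, 6 bo: H.
The penult (syllable 5, klel) is heavy, so it takes stress.
Stress on syllable 5: fad.mot.ki.gu.ˈklel.bo:.

5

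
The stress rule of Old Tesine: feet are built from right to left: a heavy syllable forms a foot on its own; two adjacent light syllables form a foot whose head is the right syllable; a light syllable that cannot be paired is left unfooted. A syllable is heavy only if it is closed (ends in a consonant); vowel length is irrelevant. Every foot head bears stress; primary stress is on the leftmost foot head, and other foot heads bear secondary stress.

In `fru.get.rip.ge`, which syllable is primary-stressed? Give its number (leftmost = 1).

Weights: 1 fru L, 2 get H, 3 rip H, 4 ge L.
Parse right to left (heavy = foot alone; LL = one foot; stranded L unfooted): fru (ˈget) (ˈrip) ge.
Foot heads: 2, 3.
Primary stress on the leftmost head = syllable 2.
Primary stress: syllable 2 → fru.ˈget.rip.ge.

2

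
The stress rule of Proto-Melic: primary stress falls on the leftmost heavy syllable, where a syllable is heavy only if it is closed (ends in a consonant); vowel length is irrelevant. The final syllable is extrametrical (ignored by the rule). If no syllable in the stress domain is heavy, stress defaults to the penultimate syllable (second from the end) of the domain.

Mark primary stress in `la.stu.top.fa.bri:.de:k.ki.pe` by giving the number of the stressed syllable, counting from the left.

3

The final syllable (8, pe) is extrametrical; the stress domain is syllables 1–7.
Weights: 1 la L, 2 stu L, 3 top H, 4 fa L, 5 bri: L, 6 de:k H, 7 ki L.
Heavy syllables in the domain: 3, 6. The leftmost is syllable 3 (top).
Primary stress: syllable 3 → la.stu.ˈtop.fa.bri:.de:k.ki.pe.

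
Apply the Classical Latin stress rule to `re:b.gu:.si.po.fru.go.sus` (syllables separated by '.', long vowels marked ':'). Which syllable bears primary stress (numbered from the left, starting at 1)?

5

Classical Latin: stress the penult if heavy (long vowel or closed), else the antepenult.
Weights: 5 fru L, 6 go L, 7 sus H.
The penult (syllable 6, go) is light, so stress falls on the antepenult (syllable 5, fru).
Stress on syllable 5: re:b.gu:.si.po.ˈfru.go.sus.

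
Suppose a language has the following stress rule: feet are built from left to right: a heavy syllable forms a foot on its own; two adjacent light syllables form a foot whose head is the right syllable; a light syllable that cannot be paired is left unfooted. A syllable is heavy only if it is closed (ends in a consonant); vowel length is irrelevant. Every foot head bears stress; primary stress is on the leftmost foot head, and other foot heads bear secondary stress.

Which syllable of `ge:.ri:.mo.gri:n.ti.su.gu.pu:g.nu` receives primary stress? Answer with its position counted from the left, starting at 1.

Weights: 1 ge: L, 2 ri: L, 3 mo L, 4 gri:n H, 5 ti L, 6 su L, 7 gu L, 8 pu:g H, 9 nu L.
Parse left to right (heavy = foot alone; LL = one foot; stranded L unfooted): (ge:.ˈri:) mo (ˈgri:n) (ti.ˈsu) gu (ˈpu:g) nu.
Foot heads: 2, 4, 6, 8.
Primary stress on the leftmost head = syllable 2.
Primary stress: syllable 2 → ge:.ˈri:.mo.gri:n.ti.su.gu.pu:g.nu.

2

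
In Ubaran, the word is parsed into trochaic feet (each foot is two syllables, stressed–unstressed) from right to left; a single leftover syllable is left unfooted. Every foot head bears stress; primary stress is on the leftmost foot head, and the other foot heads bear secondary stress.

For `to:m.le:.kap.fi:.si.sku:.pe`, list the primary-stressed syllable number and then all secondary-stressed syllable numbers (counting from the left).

primary 2, secondary 4, 6

Parse right to left into trochaic (ˈσσ) feet: to:m (ˈle:.kap) (ˈfi:.si) (ˈsku:.pe). Syllable 1 is left unfooted.
Foot heads (stressed positions): 2, 4, 6.
End Rule Leftmost: primary stress on the leftmost head = syllable 2.
Secondary stress on 4, 6: to:m.ˈle:.kap.ˌfi:.si.ˌsku:.pe.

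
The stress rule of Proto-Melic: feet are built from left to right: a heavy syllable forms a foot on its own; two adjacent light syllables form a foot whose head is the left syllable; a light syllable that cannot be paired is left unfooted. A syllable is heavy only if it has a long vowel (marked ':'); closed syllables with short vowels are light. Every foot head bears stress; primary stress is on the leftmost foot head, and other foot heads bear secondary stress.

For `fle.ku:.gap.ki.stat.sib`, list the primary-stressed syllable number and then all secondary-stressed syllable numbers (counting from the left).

Weights: 1 fle L, 2 ku: H, 3 gap L, 4 ki L, 5 stat L, 6 sib L.
Parse left to right (heavy = foot alone; LL = one foot; stranded L unfooted): fle (ˈku:) (ˈgap.ki) (ˈstat.sib).
Foot heads: 2, 3, 5.
Primary stress on the leftmost head = syllable 2.
Secondary stress on 3, 5: fle.ˈku:.ˌgap.ki.ˌstat.sib.

primary 2, secondary 3, 5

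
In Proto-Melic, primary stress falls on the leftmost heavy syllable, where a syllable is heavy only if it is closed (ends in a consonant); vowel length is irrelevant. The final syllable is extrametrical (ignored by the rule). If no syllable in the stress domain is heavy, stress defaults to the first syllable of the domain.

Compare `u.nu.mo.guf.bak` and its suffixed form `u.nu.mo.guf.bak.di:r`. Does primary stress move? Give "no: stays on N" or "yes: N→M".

no: stays on 4

Base `u.nu.mo.guf.bak` (5 syllables):
  The final syllable (5, bak) is extrametrical; the stress domain is syllables 1–4.
  Weights: 1 u L, 2 nu L, 3 mo L, 4 guf H.
  Heavy syllables in the domain: 4. The leftmost is syllable 4 (guf).
  → primary stress on syllable 4.
Suffixed `u.nu.mo.guf.bak.di:r` (6 syllables):
  The final syllable (6, di:r) is extrametrical; the stress domain is syllables 1–5.
  Weights: 1 u L, 2 nu L, 3 mo L, 4 guf H, 5 bak H.
  Heavy syllables in the domain: 4, 5. The leftmost is syllable 4 (guf).
  → primary stress on syllable 4.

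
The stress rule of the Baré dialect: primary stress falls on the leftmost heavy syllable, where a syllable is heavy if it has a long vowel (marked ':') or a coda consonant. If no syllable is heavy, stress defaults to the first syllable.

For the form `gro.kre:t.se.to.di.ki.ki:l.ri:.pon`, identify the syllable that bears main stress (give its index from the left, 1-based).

Weights: 1 gro L, 2 kre:t H, 3 se L, 4 to L, 5 di L, 6 ki L, 7 ki:l H, 8 ri: H, 9 pon H.
Heavy syllables in the domain: 2, 7, 8, 9. The leftmost is syllable 2 (kre:t).
Primary stress: syllable 2 → gro.ˈkre:t.se.to.di.ki.ki:l.ri:.pon.

2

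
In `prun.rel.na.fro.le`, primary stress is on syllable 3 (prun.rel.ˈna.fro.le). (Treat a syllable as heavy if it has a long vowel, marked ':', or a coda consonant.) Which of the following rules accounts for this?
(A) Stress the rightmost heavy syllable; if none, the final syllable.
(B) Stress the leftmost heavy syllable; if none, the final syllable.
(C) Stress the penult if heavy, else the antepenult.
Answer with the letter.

C

Rule A → syllable 2 (observed: 3).
Rule B → syllable 1 (observed: 3).
Rule C → syllable 3 ✓.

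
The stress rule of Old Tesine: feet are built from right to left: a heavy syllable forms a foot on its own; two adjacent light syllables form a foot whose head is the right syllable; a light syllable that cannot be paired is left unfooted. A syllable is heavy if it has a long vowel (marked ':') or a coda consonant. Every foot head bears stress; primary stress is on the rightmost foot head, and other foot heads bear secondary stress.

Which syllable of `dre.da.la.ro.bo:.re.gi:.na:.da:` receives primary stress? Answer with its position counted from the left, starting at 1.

9

Weights: 1 dre L, 2 da L, 3 la L, 4 ro L, 5 bo: H, 6 re L, 7 gi: H, 8 na: H, 9 da: H.
Parse right to left (heavy = foot alone; LL = one foot; stranded L unfooted): (dre.ˈda) (la.ˈro) (ˈbo:) re (ˈgi:) (ˈna:) (ˈda:).
Foot heads: 2, 4, 5, 7, 8, 9.
Primary stress on the rightmost head = syllable 9.
Primary stress: syllable 9 → dre.da.la.ro.bo:.re.gi:.na:.ˈda:.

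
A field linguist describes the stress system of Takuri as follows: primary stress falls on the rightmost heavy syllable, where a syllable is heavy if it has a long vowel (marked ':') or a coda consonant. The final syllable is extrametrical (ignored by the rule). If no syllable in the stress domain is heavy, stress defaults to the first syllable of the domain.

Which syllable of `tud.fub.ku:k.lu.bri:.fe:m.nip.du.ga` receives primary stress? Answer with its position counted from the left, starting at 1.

7

The final syllable (9, ga) is extrametrical; the stress domain is syllables 1–8.
Weights: 1 tud H, 2 fub H, 3 ku:k H, 4 lu L, 5 bri: H, 6 fe:m H, 7 nip H, 8 du L.
Heavy syllables in the domain: 1, 2, 3, 5, 6, 7. The rightmost is syllable 7 (nip).
Primary stress: syllable 7 → tud.fub.ku:k.lu.bri:.fe:m.ˈnip.du.ga.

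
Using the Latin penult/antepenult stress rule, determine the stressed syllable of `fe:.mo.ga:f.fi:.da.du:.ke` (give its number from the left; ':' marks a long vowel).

6

Classical Latin: stress the penult if heavy (long vowel or closed), else the antepenult.
Weights: 5 da L, 6 du: H, 7 ke L.
The penult (syllable 6, du:) is heavy, so it takes stress.
Stress on syllable 6: fe:.mo.ga:f.fi:.da.ˈdu:.ke.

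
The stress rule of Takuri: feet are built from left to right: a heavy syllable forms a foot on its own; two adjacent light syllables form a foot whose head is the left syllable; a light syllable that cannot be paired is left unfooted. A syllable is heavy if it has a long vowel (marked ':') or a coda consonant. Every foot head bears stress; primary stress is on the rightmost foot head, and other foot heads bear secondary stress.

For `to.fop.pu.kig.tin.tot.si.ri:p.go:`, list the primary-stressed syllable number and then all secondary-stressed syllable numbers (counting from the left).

Weights: 1 to L, 2 fop H, 3 pu L, 4 kig H, 5 tin H, 6 tot H, 7 si L, 8 ri:p H, 9 go: H.
Parse left to right (heavy = foot alone; LL = one foot; stranded L unfooted): to (ˈfop) pu (ˈkig) (ˈtin) (ˈtot) si (ˈri:p) (ˈgo:).
Foot heads: 2, 4, 5, 6, 8, 9.
Primary stress on the rightmost head = syllable 9.
Secondary stress on 2, 4, 5, 6, 8: to.ˌfop.pu.ˌkig.ˌtin.ˌtot.si.ˌri:p.ˈgo:.

primary 9, secondary 2, 4, 5, 6, 8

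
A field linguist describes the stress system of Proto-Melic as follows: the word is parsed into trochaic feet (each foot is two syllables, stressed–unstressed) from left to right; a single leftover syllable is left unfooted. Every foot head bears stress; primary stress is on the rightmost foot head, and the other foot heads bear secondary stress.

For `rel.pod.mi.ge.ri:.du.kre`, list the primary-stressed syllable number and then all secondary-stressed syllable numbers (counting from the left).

Parse left to right into trochaic (ˈσσ) feet: (ˈrel.pod) (ˈmi.ge) (ˈri:.du) kre. Syllable 7 is left unfooted.
Foot heads (stressed positions): 1, 3, 5.
End Rule Rightmost: primary stress on the rightmost head = syllable 5.
Secondary stress on 1, 3: ˌrel.pod.ˌmi.ge.ˈri:.du.kre.

primary 5, secondary 1, 3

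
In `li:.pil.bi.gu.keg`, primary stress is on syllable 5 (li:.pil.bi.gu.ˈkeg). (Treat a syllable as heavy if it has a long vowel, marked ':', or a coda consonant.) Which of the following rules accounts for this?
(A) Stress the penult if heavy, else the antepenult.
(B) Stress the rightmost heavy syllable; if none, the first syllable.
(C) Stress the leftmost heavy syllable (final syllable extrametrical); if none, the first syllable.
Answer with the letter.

Rule A → syllable 3 (observed: 5).
Rule B → syllable 5 ✓.
Rule C → syllable 1 (observed: 5).

B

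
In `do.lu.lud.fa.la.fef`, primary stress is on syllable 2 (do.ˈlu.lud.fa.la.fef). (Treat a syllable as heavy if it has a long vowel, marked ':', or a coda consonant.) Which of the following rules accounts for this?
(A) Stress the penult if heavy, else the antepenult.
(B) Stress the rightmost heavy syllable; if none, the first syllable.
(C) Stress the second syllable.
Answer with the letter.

C

Rule A → syllable 4 (observed: 2).
Rule B → syllable 6 (observed: 2).
Rule C → syllable 2 ✓.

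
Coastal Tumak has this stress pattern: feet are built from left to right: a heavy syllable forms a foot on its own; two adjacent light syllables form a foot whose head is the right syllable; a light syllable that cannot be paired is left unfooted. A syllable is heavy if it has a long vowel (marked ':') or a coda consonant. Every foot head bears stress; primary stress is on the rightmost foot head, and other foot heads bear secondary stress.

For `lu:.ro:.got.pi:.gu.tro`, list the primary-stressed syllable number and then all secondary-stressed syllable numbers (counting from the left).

primary 6, secondary 1, 2, 3, 4

Weights: 1 lu: H, 2 ro: H, 3 got H, 4 pi: H, 5 gu L, 6 tro L.
Parse left to right (heavy = foot alone; LL = one foot; stranded L unfooted): (ˈlu:) (ˈro:) (ˈgot) (ˈpi:) (gu.ˈtro).
Foot heads: 1, 2, 3, 4, 6.
Primary stress on the rightmost head = syllable 6.
Secondary stress on 1, 2, 3, 4: ˌlu:.ˌro:.ˌgot.ˌpi:.gu.ˈtro.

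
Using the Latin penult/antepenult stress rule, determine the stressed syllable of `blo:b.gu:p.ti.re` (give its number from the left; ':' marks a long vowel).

Classical Latin: stress the penult if heavy (long vowel or closed), else the antepenult.
Weights: 2 gu:p H, 3 ti L, 4 re L.
The penult (syllable 3, ti) is light, so stress falls on the antepenult (syllable 2, gu:p).
Stress on syllable 2: blo:b.ˈgu:p.ti.re.

2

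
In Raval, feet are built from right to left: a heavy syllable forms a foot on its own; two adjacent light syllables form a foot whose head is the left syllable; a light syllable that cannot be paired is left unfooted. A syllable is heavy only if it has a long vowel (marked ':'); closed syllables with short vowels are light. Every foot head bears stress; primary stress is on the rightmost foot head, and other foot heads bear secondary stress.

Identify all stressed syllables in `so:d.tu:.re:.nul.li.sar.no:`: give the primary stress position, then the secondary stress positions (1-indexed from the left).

primary 7, secondary 1, 2, 3, 5

Weights: 1 so:d H, 2 tu: H, 3 re: H, 4 nul L, 5 li L, 6 sar L, 7 no: H.
Parse right to left (heavy = foot alone; LL = one foot; stranded L unfooted): (ˈso:d) (ˈtu:) (ˈre:) nul (ˈli.sar) (ˈno:).
Foot heads: 1, 2, 3, 5, 7.
Primary stress on the rightmost head = syllable 7.
Secondary stress on 1, 2, 3, 5: ˌso:d.ˌtu:.ˌre:.nul.ˌli.sar.ˈno:.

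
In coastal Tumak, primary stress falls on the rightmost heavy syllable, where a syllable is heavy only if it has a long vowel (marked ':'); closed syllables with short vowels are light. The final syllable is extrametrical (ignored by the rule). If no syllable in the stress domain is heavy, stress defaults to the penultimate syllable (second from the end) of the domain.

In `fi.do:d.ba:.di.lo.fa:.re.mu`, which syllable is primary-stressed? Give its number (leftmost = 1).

6

The final syllable (8, mu) is extrametrical; the stress domain is syllables 1–7.
Weights: 1 fi L, 2 do:d H, 3 ba: H, 4 di L, 5 lo L, 6 fa: H, 7 re L.
Heavy syllables in the domain: 2, 3, 6. The rightmost is syllable 6 (fa:).
Primary stress: syllable 6 → fi.do:d.ba:.di.lo.ˈfa:.re.mu.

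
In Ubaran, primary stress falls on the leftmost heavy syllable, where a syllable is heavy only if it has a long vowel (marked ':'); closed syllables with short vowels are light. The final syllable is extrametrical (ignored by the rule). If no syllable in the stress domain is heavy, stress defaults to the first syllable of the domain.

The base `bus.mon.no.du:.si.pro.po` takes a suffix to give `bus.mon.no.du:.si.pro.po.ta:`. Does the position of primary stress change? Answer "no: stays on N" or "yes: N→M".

no: stays on 4

Base `bus.mon.no.du:.si.pro.po` (7 syllables):
  The final syllable (7, po) is extrametrical; the stress domain is syllables 1–6.
  Weights: 1 bus L, 2 mon L, 3 no L, 4 du: H, 5 si L, 6 pro L.
  Heavy syllables in the domain: 4. The leftmost is syllable 4 (du:).
  → primary stress on syllable 4.
Suffixed `bus.mon.no.du:.si.pro.po.ta:` (8 syllables):
  The final syllable (8, ta:) is extrametrical; the stress domain is syllables 1–7.
  Weights: 1 bus L, 2 mon L, 3 no L, 4 du: H, 5 si L, 6 pro L, 7 po L.
  Heavy syllables in the domain: 4. The leftmost is syllable 4 (du:).
  → primary stress on syllable 4.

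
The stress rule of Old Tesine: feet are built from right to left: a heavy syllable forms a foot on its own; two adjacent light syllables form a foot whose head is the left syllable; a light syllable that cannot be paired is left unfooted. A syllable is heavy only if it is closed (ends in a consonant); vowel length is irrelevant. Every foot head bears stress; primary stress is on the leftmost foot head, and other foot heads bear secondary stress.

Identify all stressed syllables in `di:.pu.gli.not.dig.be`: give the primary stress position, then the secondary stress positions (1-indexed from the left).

primary 2, secondary 4, 5

Weights: 1 di: L, 2 pu L, 3 gli L, 4 not H, 5 dig H, 6 be L.
Parse right to left (heavy = foot alone; LL = one foot; stranded L unfooted): di: (ˈpu.gli) (ˈnot) (ˈdig) be.
Foot heads: 2, 4, 5.
Primary stress on the leftmost head = syllable 2.
Secondary stress on 4, 5: di:.ˈpu.gli.ˌnot.ˌdig.be.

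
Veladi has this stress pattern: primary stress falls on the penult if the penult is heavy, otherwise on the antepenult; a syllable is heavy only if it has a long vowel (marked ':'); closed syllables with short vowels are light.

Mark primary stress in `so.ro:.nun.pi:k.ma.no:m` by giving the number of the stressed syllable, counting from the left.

4

Weights: 4 pi:k H, 5 ma L, 6 no:m H.
The penult (syllable 5, ma) is light, so stress falls on the antepenult (syllable 4, pi:k).
Primary stress: syllable 4 → so.ro:.nun.ˈpi:k.ma.no:m.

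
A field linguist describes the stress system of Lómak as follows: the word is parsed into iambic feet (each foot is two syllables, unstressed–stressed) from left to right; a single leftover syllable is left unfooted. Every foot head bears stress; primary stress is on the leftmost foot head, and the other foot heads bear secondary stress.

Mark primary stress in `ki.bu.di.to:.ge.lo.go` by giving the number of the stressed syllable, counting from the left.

Parse left to right into iambic (σˈσ) feet: (ki.ˈbu) (di.ˈto:) (ge.ˈlo) go. Syllable 7 is left unfooted.
Foot heads (stressed positions): 2, 4, 6.
End Rule Leftmost: primary stress on the leftmost head = syllable 2.
Primary stress: syllable 2 → ki.ˈbu.di.to:.ge.lo.go.

2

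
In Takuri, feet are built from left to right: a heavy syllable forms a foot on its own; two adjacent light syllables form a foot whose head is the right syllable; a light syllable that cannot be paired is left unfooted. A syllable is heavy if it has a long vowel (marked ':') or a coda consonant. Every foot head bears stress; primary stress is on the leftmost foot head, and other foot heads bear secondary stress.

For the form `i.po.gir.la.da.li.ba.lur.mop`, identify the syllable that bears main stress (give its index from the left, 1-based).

Weights: 1 i L, 2 po L, 3 gir H, 4 la L, 5 da L, 6 li L, 7 ba L, 8 lur H, 9 mop H.
Parse left to right (heavy = foot alone; LL = one foot; stranded L unfooted): (i.ˈpo) (ˈgir) (la.ˈda) (li.ˈba) (ˈlur) (ˈmop).
Foot heads: 2, 3, 5, 7, 8, 9.
Primary stress on the leftmost head = syllable 2.
Primary stress: syllable 2 → i.ˈpo.gir.la.da.li.ba.lur.mop.

2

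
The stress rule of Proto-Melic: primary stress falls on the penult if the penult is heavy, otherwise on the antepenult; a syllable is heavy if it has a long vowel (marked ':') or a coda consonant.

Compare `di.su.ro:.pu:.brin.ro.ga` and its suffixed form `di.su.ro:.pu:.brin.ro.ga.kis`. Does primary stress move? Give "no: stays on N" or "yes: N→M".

yes: 5→6

Base `di.su.ro:.pu:.brin.ro.ga` (7 syllables):
  Weights: 5 brin H, 6 ro L, 7 ga L.
  The penult (syllable 6, ro) is light, so stress falls on the antepenult (syllable 5, brin).
  → primary stress on syllable 5.
Suffixed `di.su.ro:.pu:.brin.ro.ga.kis` (8 syllables):
  Weights: 6 ro L, 7 ga L, 8 kis H.
  The penult (syllable 7, ga) is light, so stress falls on the antepenult (syllable 6, ro).
  → primary stress on syllable 6.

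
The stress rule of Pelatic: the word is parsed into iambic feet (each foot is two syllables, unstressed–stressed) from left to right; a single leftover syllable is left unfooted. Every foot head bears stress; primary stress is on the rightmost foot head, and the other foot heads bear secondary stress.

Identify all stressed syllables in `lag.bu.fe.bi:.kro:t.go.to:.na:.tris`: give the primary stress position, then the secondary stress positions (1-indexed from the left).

Parse left to right into iambic (σˈσ) feet: (lag.ˈbu) (fe.ˈbi:) (kro:t.ˈgo) (to:.ˈna:) tris. Syllable 9 is left unfooted.
Foot heads (stressed positions): 2, 4, 6, 8.
End Rule Rightmost: primary stress on the rightmost head = syllable 8.
Secondary stress on 2, 4, 6: lag.ˌbu.fe.ˌbi:.kro:t.ˌgo.to:.ˈna:.tris.

primary 8, secondary 2, 4, 6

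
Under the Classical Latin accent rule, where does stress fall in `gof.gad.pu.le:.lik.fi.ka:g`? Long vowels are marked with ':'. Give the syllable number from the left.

5

Classical Latin: stress the penult if heavy (long vowel or closed), else the antepenult.
Weights: 5 lik H, 6 fi L, 7 ka:g H.
The penult (syllable 6, fi) is light, so stress falls on the antepenult (syllable 5, lik).
Stress on syllable 5: gof.gad.pu.le:.ˈlik.fi.ka:g.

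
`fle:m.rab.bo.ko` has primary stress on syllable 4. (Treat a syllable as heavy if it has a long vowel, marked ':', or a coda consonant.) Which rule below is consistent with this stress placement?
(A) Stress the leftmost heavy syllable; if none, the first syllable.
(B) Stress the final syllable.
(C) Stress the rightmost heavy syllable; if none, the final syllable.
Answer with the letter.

B

Rule A → syllable 1 (observed: 4).
Rule B → syllable 4 ✓.
Rule C → syllable 2 (observed: 4).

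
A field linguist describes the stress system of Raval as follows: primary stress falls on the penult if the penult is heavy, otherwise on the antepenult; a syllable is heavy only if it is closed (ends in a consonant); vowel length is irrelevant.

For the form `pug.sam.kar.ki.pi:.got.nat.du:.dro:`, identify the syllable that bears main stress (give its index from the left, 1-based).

7

Weights: 7 nat H, 8 du: L, 9 dro: L.
The penult (syllable 8, du:) is light, so stress falls on the antepenult (syllable 7, nat).
Primary stress: syllable 7 → pug.sam.kar.ki.pi:.got.ˈnat.du:.dro:.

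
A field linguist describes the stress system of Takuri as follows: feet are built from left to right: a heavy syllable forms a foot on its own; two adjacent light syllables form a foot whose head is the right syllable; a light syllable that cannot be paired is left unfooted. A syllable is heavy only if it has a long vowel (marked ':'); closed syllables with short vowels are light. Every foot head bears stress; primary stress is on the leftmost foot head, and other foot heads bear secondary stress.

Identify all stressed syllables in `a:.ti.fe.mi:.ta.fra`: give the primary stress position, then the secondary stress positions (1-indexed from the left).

primary 1, secondary 3, 4, 6

Weights: 1 a: H, 2 ti L, 3 fe L, 4 mi: H, 5 ta L, 6 fra L.
Parse left to right (heavy = foot alone; LL = one foot; stranded L unfooted): (ˈa:) (ti.ˈfe) (ˈmi:) (ta.ˈfra).
Foot heads: 1, 3, 4, 6.
Primary stress on the leftmost head = syllable 1.
Secondary stress on 3, 4, 6: ˈa:.ti.ˌfe.ˌmi:.ta.ˌfra.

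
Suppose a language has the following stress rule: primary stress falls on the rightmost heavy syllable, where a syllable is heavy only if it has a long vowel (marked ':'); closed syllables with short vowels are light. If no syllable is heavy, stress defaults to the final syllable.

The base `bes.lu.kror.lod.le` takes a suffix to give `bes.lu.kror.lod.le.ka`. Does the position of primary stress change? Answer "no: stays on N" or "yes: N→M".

yes: 5→6

Base `bes.lu.kror.lod.le` (5 syllables):
  Weights: 1 bes L, 2 lu L, 3 kror L, 4 lod L, 5 le L.
  No heavy syllable in the domain; default to the final syllable = syllable 5.
  → primary stress on syllable 5.
Suffixed `bes.lu.kror.lod.le.ka` (6 syllables):
  Weights: 1 bes L, 2 lu L, 3 kror L, 4 lod L, 5 le L, 6 ka L.
  No heavy syllable in the domain; default to the final syllable = syllable 6.
  → primary stress on syllable 6.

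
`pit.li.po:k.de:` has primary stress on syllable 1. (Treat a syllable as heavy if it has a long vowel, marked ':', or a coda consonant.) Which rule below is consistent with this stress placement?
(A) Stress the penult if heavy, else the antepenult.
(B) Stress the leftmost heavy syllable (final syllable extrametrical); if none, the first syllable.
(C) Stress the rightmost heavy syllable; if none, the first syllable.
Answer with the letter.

Rule A → syllable 3 (observed: 1).
Rule B → syllable 1 ✓.
Rule C → syllable 4 (observed: 1).

B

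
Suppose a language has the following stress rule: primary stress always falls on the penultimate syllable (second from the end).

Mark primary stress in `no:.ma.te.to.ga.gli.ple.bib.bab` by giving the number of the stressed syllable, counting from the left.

The word has 9 syllables; the penultimate syllable (second from the end) is syllable 8 (bib).
Primary stress: syllable 8 → no:.ma.te.to.ga.gli.ple.ˈbib.bab.

8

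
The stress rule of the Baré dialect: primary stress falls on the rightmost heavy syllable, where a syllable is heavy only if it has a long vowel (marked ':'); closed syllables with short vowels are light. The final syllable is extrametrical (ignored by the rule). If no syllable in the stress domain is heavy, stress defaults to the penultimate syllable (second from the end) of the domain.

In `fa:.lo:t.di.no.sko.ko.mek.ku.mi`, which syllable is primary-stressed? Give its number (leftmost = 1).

2

The final syllable (9, mi) is extrametrical; the stress domain is syllables 1–8.
Weights: 1 fa: H, 2 lo:t H, 3 di L, 4 no L, 5 sko L, 6 ko L, 7 mek L, 8 ku L.
Heavy syllables in the domain: 1, 2. The rightmost is syllable 2 (lo:t).
Primary stress: syllable 2 → fa:.ˈlo:t.di.no.sko.ko.mek.ku.mi.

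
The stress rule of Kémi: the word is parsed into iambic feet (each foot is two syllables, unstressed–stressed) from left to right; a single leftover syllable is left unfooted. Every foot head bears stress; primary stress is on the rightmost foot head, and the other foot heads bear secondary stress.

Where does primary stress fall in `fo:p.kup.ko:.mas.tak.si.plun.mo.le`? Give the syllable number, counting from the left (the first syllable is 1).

8

Parse left to right into iambic (σˈσ) feet: (fo:p.ˈkup) (ko:.ˈmas) (tak.ˈsi) (plun.ˈmo) le. Syllable 9 is left unfooted.
Foot heads (stressed positions): 2, 4, 6, 8.
End Rule Rightmost: primary stress on the rightmost head = syllable 8.
Primary stress: syllable 8 → fo:p.kup.ko:.mas.tak.si.plun.ˈmo.le.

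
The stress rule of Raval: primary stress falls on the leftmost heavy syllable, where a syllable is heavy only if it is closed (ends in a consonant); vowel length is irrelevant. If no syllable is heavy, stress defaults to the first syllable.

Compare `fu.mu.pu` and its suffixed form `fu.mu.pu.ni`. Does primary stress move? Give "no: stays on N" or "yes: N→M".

Base `fu.mu.pu` (3 syllables):
  Weights: 1 fu L, 2 mu L, 3 pu L.
  No heavy syllable in the domain; default to the first syllable = syllable 1.
  → primary stress on syllable 1.
Suffixed `fu.mu.pu.ni` (4 syllables):
  Weights: 1 fu L, 2 mu L, 3 pu L, 4 ni L.
  No heavy syllable in the domain; default to the first syllable = syllable 1.
  → primary stress on syllable 1.

no: stays on 1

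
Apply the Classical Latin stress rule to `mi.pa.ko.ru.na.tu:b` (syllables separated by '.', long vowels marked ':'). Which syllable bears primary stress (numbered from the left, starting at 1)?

Classical Latin: stress the penult if heavy (long vowel or closed), else the antepenult.
Weights: 4 ru L, 5 na L, 6 tu:b H.
The penult (syllable 5, na) is light, so stress falls on the antepenult (syllable 4, ru).
Stress on syllable 4: mi.pa.ko.ˈru.na.tu:b.

4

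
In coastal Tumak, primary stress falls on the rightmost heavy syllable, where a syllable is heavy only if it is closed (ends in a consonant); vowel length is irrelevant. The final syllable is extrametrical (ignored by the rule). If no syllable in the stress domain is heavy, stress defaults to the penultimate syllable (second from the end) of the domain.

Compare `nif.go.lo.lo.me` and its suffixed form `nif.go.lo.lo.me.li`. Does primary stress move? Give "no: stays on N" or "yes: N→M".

no: stays on 1

Base `nif.go.lo.lo.me` (5 syllables):
  The final syllable (5, me) is extrametrical; the stress domain is syllables 1–4.
  Weights: 1 nif H, 2 go L, 3 lo L, 4 lo L.
  Heavy syllables in the domain: 1. The rightmost is syllable 1 (nif).
  → primary stress on syllable 1.
Suffixed `nif.go.lo.lo.me.li` (6 syllables):
  The final syllable (6, li) is extrametrical; the stress domain is syllables 1–5.
  Weights: 1 nif H, 2 go L, 3 lo L, 4 lo L, 5 me L.
  Heavy syllables in the domain: 1. The rightmost is syllable 1 (nif).
  → primary stress on syllable 1.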